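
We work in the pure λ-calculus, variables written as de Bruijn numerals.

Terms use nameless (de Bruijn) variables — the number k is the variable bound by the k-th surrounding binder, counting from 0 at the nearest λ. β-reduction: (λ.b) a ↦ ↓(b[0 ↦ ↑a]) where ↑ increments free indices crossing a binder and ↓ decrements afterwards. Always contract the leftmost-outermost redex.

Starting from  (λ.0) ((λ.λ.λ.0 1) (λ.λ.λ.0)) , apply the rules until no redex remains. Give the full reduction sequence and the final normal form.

  start: (λ.0) ((λ.λ.λ.0 1) (λ.λ.λ.0))
  →1  (λ.λ.λ.0 1) (λ.λ.λ.0)
  →2  λ.λ.0 1

Answer: normal form = λ.λ.0 1  (in 2 steps)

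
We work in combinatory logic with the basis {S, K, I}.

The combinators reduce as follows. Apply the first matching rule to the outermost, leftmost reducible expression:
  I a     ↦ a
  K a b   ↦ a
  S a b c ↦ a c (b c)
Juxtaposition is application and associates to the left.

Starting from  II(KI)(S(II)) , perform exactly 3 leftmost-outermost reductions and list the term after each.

Answer: after 3 steps: I

Working:
  start: II(KI)(S(II))
  [1] I(KI)(S(II))
  [2] KI(S(II))
  [3] I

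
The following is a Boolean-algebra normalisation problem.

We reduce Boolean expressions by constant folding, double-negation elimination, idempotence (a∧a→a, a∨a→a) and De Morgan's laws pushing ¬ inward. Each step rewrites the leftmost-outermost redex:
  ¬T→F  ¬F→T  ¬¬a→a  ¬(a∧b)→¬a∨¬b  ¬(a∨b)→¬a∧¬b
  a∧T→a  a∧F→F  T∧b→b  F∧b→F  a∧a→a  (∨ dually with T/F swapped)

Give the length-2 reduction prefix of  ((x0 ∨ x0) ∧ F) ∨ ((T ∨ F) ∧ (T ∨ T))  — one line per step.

Answer: after 2 steps: (T ∨ F) ∧ (T ∨ T)

Reduction:
  start: ((x0 ∨ x0) ∧ F) ∨ ((T ∨ F) ∧ (T ∨ T))
  step 1: F ∨ ((T ∨ F) ∧ (T ∨ T))
  step 2: (T ∨ F) ∧ (T ∨ T)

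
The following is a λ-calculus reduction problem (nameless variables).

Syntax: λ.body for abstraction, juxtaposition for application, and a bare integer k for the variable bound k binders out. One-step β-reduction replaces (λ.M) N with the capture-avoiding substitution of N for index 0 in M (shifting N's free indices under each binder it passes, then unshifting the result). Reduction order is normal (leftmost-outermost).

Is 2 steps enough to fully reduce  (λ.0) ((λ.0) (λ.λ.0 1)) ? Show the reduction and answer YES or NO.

  start: (λ.0) ((λ.0) (λ.λ.0 1))
  →1  (λ.0) (λ.λ.0 1)
  →2  λ.λ.0 1

Answer: YES — reaches normal form λ.λ.0 1 in 2 ≤ 2 steps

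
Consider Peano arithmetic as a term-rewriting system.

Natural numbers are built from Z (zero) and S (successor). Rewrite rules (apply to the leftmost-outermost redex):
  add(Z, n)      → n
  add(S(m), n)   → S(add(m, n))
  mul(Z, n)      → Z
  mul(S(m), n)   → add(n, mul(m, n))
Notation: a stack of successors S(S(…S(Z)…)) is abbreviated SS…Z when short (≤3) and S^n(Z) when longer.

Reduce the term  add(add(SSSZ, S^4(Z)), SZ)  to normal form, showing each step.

Answer: normal form = S^8(Z)  (in 12 steps)

Working:
  start: add(add(SSSZ, S^4(Z)), SZ)
  →1  add(S(add(SSZ, S^4(Z))), SZ)
  →2  S(add(add(SSZ, S^4(Z)), SZ))
  →3  S(add(S(add(SZ, S^4(Z))), SZ))
  →4  S(S(add(add(SZ, S^4(Z)), SZ)))
  →5  S(S(add(S(add(Z, S^4(Z))), SZ)))
  →6  S(S(S(add(add(Z, S^4(Z)), SZ))))
  →7  S(S(S(add(S^4(Z), SZ))))
  →8  S(S(S(S(add(SSSZ, SZ)))))
  →9  S(S(S(S(S(add(SSZ, SZ))))))
  →10  S(S(S(S(S(S(add(SZ, SZ)))))))
  →11  S(S(S(S(S(S(S(add(Z, SZ))))))))
  →12  S^8(Z)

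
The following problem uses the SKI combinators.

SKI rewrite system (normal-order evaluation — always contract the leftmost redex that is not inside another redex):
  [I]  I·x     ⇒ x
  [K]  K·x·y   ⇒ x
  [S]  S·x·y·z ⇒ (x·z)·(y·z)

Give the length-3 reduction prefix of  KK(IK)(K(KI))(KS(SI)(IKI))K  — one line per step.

  start: KK(IK)(K(KI))(KS(SI)(IKI))K
  [1] K(K(KI))(KS(SI)(IKI))K
  [2] K(KI)K
  [3] KI

Answer: after 3 steps: KI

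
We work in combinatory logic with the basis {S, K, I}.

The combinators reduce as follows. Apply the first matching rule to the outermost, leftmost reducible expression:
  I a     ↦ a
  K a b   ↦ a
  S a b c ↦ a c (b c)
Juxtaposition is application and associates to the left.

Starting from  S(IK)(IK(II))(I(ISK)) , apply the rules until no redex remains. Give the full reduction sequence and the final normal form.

Answer: normal form = SK  (in 5 steps)

Reduction:
  start: S(IK)(IK(II))(I(ISK))
  step 1: IK(I(ISK))(IK(II)(I(ISK)))
  step 2: K(I(ISK))(IK(II)(I(ISK)))
  step 3: I(ISK)
  step 4: ISK
  step 5: SK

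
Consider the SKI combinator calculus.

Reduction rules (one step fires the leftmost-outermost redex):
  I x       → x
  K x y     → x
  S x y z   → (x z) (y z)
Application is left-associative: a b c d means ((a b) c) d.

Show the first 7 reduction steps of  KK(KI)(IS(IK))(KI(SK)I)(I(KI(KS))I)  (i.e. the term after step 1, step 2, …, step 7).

Answer: after 7 steps: SKI

Derivation:
  start: KK(KI)(IS(IK))(KI(SK)I)(I(KI(KS))I)
  →1  K(IS(IK))(KI(SK)I)(I(KI(KS))I)
  →2  IS(IK)(I(KI(KS))I)
  →3  S(IK)(I(KI(KS))I)
  →4  SK(I(KI(KS))I)
  →5  SK(KI(KS)I)
  →6  SK(II)
  →7  SKI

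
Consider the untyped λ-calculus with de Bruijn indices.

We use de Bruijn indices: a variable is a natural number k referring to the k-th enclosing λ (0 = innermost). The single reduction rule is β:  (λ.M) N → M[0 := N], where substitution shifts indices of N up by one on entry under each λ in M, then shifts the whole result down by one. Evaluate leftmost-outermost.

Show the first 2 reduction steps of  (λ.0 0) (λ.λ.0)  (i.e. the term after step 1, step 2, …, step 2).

Answer: after 2 steps: λ.0

Reduction:
  start: (λ.0 0) (λ.λ.0)
  step 1: (λ.λ.0) (λ.λ.0)
  step 2: λ.0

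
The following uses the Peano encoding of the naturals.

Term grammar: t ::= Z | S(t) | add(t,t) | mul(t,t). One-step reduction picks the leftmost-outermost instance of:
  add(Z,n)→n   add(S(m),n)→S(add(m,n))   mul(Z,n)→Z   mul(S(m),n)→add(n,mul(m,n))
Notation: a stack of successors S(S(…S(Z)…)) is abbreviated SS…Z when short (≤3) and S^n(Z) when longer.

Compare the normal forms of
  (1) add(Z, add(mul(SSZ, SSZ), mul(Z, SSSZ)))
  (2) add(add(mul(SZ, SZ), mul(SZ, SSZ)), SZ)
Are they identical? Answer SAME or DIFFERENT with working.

Term A:
  start: add(Z, add(mul(SSZ, SSZ), mul(Z, SSSZ)))
  →1  add(mul(SSZ, SSZ), mul(Z, SSSZ))
  →2  add(add(SSZ, mul(SZ, SSZ)), mul(Z, SSSZ))
  →3  add(S(add(SZ, mul(SZ, SSZ))), mul(Z, SSSZ))
  →4  S(add(add(SZ, mul(SZ, SSZ)), mul(Z, SSSZ)))
  →5  S(add(S(add(Z, mul(SZ, SSZ))), mul(Z, SSSZ)))
  →6  S(S(add(add(Z, mul(SZ, SSZ)), mul(Z, SSSZ))))
  →7  S(S(add(mul(SZ, SSZ), mul(Z, SSSZ))))
  →8  S(S(add(add(SSZ, mul(Z, SSZ)), mul(Z, SSSZ))))
  →9  S(S(add(S(add(SZ, mul(Z, SSZ))), mul(Z, SSSZ))))
  →10  S(S(S(add(add(SZ, mul(Z, SSZ)), mul(Z, SSSZ)))))
  →11  S(S(S(add(S(add(Z, mul(Z, SSZ))), mul(Z, SSSZ)))))
  →12  S(S(S(S(add(add(Z, mul(Z, SSZ)), mul(Z, SSSZ))))))
  →13  S(S(S(S(add(mul(Z, SSZ), mul(Z, SSSZ))))))
  →14  S(S(S(S(add(Z, mul(Z, SSSZ))))))
  →15  S(S(S(S(mul(Z, SSSZ)))))
  →16  S^4(Z)

Term B:
  start: add(add(mul(SZ, SZ), mul(SZ, SSZ)), SZ)
  →1  add(add(add(SZ, mul(Z, SZ)), mul(SZ, SSZ)), SZ)
  →2  add(add(S(add(Z, mul(Z, SZ))), mul(SZ, SSZ)), SZ)
  →3  add(S(add(add(Z, mul(Z, SZ)), mul(SZ, SSZ))), SZ)
  →4  S(add(add(add(Z, mul(Z, SZ)), mul(SZ, SSZ)), SZ))
  →5  S(add(add(mul(Z, SZ), mul(SZ, SSZ)), SZ))
  →6  S(add(add(Z, mul(SZ, SSZ)), SZ))
  →7  S(add(mul(SZ, SSZ), SZ))
  →8  S(add(add(SSZ, mul(Z, SSZ)), SZ))
  →9  S(add(S(add(SZ, mul(Z, SSZ))), SZ))
  →10  S(S(add(add(SZ, mul(Z, SSZ)), SZ)))
  →11  S(S(add(S(add(Z, mul(Z, SSZ))), SZ)))
  →12  S(S(S(add(add(Z, mul(Z, SSZ)), SZ))))
  →13  S(S(S(add(mul(Z, SSZ), SZ))))
  →14  S(S(S(add(Z, SZ))))
  →15  S^4(Z)

Answer: SAME — A ⇓ S^4(Z), B ⇓ S^4(Z)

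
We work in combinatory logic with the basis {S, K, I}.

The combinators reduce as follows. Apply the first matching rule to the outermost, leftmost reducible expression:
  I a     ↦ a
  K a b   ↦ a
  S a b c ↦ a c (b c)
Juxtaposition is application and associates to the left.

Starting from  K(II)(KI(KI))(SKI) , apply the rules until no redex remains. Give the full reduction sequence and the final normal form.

  start: K(II)(KI(KI))(SKI)
  step 1: II(SKI)
  step 2: I(SKI)
  step 3: SKI

Answer: normal form = SKI  (in 3 steps)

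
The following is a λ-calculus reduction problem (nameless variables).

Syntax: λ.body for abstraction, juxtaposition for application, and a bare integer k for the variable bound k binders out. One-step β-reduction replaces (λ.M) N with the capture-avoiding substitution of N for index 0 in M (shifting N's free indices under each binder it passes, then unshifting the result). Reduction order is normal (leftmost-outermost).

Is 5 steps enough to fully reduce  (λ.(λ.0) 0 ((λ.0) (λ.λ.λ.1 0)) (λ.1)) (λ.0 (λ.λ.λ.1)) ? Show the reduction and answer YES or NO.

Answer: NO — after 5 steps the term is (λ.λ.1 0) (λ.λ.0 (λ.λ.λ.1)), not yet normal

Working:
  start: (λ.(λ.0) 0 ((λ.0) (λ.λ.λ.1 0)) (λ.1)) (λ.0 (λ.λ.λ.1))
  step 1: (λ.0) (λ.0 (λ.λ.λ.1)) ((λ.0) (λ.λ.λ.1 0)) (λ.λ.0 (λ.λ.λ.1))
  step 2: (λ.0 (λ.λ.λ.1)) ((λ.0) (λ.λ.λ.1 0)) (λ.λ.0 (λ.λ.λ.1))
  step 3: (λ.0) (λ.λ.λ.1 0) (λ.λ.λ.1) (λ.λ.0 (λ.λ.λ.1))
  step 4: (λ.λ.λ.1 0) (λ.λ.λ.1) (λ.λ.0 (λ.λ.λ.1))
  step 5: (λ.λ.1 0) (λ.λ.0 (λ.λ.λ.1))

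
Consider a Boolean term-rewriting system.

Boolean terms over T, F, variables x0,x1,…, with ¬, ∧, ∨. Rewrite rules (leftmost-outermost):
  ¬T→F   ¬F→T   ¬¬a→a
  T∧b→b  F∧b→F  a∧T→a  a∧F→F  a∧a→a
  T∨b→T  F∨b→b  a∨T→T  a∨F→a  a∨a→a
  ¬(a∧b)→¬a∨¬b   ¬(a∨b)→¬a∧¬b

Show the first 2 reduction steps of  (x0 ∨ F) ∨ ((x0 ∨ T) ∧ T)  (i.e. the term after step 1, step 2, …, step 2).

Answer: after 2 steps: x0 ∨ (x0 ∨ T)

Reduction:
  start: (x0 ∨ F) ∨ ((x0 ∨ T) ∧ T)
  →1  x0 ∨ ((x0 ∨ T) ∧ T)
  →2  x0 ∨ (x0 ∨ T)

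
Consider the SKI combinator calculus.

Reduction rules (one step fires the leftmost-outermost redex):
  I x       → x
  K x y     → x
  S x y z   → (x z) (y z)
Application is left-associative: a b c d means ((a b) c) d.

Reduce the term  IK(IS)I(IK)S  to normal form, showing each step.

Answer: normal form = SKS  (in 4 steps)

Working:
  start: IK(IS)I(IK)S
  [1] K(IS)I(IK)S
  [2] IS(IK)S
  [3] S(IK)S
  [4] SKS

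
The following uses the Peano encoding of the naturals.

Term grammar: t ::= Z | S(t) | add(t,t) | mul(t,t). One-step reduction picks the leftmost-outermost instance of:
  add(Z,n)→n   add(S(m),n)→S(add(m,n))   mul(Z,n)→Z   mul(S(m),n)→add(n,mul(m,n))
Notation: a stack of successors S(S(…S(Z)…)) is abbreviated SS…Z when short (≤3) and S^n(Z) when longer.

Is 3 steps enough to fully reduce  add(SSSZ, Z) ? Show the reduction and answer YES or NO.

  start: add(SSSZ, Z)
  →1  S(add(SSZ, Z))
  →2  S(S(add(SZ, Z)))
  →3  S(S(S(add(Z, Z))))

Answer: NO — after 3 steps the term is S(S(S(add(Z, Z)))), not yet normal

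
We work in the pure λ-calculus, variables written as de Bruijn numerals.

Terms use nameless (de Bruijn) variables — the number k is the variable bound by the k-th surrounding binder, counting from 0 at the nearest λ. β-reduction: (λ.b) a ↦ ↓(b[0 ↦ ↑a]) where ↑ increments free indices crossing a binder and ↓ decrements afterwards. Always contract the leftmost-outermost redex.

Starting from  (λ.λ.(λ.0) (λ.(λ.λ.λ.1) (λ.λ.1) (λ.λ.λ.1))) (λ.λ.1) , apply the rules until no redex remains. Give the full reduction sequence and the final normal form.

  start: (λ.λ.(λ.0) (λ.(λ.λ.λ.1) (λ.λ.1) (λ.λ.λ.1))) (λ.λ.1)
  [1] λ.(λ.0) (λ.(λ.λ.λ.1) (λ.λ.1) (λ.λ.λ.1))
  [2] λ.λ.(λ.λ.λ.1) (λ.λ.1) (λ.λ.λ.1)
  [3] λ.λ.(λ.λ.1) (λ.λ.λ.1)
  [4] λ.λ.λ.λ.λ.λ.1

Answer: normal form = λ.λ.λ.λ.λ.λ.1  (in 4 steps)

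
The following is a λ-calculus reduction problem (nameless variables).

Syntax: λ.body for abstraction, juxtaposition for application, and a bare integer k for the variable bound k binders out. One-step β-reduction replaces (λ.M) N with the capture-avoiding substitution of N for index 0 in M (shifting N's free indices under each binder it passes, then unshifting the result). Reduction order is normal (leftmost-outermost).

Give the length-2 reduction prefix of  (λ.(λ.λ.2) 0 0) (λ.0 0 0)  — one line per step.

Answer: after 2 steps: (λ.λ.0 0 0) (λ.0 0 0)

Derivation:
  start: (λ.(λ.λ.2) 0 0) (λ.0 0 0)
  [1] (λ.λ.λ.0 0 0) (λ.0 0 0) (λ.0 0 0)
  [2] (λ.λ.0 0 0) (λ.0 0 0)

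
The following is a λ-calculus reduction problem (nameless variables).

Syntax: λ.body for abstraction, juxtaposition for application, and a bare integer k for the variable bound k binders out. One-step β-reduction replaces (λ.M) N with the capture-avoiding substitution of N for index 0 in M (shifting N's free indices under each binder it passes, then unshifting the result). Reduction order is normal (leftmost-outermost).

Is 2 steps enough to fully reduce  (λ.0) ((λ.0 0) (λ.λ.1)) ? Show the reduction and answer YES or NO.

  start: (λ.0) ((λ.0 0) (λ.λ.1))
  →1  (λ.0 0) (λ.λ.1)
  →2  (λ.λ.1) (λ.λ.1)

Answer: NO — after 2 steps the term is (λ.λ.1) (λ.λ.1), not yet normal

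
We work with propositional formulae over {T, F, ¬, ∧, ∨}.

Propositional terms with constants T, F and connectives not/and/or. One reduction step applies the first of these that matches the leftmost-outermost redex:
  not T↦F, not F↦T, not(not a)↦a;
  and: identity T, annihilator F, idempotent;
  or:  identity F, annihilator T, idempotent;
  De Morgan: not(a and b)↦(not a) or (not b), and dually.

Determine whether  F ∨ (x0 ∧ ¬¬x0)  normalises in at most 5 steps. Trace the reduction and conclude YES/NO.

  start: F ∨ (x0 ∧ ¬¬x0)
  [1] x0 ∧ ¬¬x0
  [2] x0 ∧ x0
  [3] x0

Answer: YES — reaches normal form x0 in 3 ≤ 5 steps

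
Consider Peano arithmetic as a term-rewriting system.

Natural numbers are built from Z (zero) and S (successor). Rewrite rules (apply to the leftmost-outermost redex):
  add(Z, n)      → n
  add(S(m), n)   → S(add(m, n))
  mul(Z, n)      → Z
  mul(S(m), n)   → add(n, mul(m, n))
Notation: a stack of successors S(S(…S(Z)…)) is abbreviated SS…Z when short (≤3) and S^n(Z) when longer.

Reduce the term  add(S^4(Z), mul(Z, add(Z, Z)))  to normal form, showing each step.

Answer: normal form = S^4(Z)  (in 6 steps)

Reduction:
  start: add(S^4(Z), mul(Z, add(Z, Z)))
  →1  S(add(SSSZ, mul(Z, add(Z, Z))))
  →2  S(S(add(SSZ, mul(Z, add(Z, Z)))))
  →3  S(S(S(add(SZ, mul(Z, add(Z, Z))))))
  →4  S(S(S(S(add(Z, mul(Z, add(Z, Z)))))))
  →5  S(S(S(S(mul(Z, add(Z, Z))))))
  →6  S^4(Z)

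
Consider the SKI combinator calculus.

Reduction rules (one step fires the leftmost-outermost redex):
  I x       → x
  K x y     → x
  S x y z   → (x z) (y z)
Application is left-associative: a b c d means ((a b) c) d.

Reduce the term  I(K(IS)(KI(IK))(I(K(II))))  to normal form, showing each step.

Answer: normal form = S(KI)  (in 5 steps)

Derivation:
  start: I(K(IS)(KI(IK))(I(K(II))))
  [1] K(IS)(KI(IK))(I(K(II)))
  [2] IS(I(K(II)))
  [3] S(I(K(II)))
  [4] S(K(II))
  [5] S(KI)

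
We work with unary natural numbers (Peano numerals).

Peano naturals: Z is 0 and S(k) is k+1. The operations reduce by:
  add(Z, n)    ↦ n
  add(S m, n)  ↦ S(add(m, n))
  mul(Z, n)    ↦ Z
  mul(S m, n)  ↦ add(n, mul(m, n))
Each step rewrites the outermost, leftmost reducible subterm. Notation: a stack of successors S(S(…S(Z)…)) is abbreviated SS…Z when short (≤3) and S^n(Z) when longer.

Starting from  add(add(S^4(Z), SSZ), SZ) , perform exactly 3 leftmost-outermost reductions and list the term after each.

  start: add(add(S^4(Z), SSZ), SZ)
  step 1: add(S(add(SSSZ, SSZ)), SZ)
  step 2: S(add(add(SSSZ, SSZ), SZ))
  step 3: S(add(S(add(SSZ, SSZ)), SZ))

Answer: after 3 steps: S(add(S(add(SSZ, SSZ)), SZ))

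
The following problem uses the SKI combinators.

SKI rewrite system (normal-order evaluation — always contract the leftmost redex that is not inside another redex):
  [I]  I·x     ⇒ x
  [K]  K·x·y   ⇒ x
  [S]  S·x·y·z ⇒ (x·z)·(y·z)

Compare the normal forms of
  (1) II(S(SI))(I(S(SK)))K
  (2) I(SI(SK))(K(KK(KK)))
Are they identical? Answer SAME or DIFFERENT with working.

Answer: DIFFERENT — A ⇓ K(K(S(SK)K)), B ⇓ K

Derivation:
Term A:
  start: II(S(SI))(I(S(SK)))K
  step 1: I(S(SI))(I(S(SK)))K
  step 2: S(SI)(I(S(SK)))K
  step 3: SIK(I(S(SK))K)
  step 4: I(I(S(SK))K)(K(I(S(SK))K))
  step 5: I(S(SK))K(K(I(S(SK))K))
  step 6: S(SK)K(K(I(S(SK))K))
  step 7: SK(K(I(S(SK))K))(K(K(I(S(SK))K)))
  step 8: K(K(K(I(S(SK))K)))(K(I(S(SK))K)(K(K(I(S(SK))K))))
  step 9: K(K(I(S(SK))K))
  step 10: K(K(S(SK)K))

Term B:
  start: I(SI(SK))(K(KK(KK)))
  step 1: SI(SK)(K(KK(KK)))
  step 2: I(K(KK(KK)))(SK(K(KK(KK))))
  step 3: K(KK(KK))(SK(K(KK(KK))))
  step 4: KK(KK)
  step 5: K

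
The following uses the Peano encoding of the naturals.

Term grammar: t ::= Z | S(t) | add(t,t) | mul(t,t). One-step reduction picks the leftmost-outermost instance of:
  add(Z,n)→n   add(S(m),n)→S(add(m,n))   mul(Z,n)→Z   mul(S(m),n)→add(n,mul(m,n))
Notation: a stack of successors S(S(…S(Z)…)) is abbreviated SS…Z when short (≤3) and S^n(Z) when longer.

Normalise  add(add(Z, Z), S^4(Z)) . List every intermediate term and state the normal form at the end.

Answer: normal form = S^4(Z)  (in 2 steps)

Derivation:
  start: add(add(Z, Z), S^4(Z))
  [1] add(Z, S^4(Z))
  [2] S^4(Z)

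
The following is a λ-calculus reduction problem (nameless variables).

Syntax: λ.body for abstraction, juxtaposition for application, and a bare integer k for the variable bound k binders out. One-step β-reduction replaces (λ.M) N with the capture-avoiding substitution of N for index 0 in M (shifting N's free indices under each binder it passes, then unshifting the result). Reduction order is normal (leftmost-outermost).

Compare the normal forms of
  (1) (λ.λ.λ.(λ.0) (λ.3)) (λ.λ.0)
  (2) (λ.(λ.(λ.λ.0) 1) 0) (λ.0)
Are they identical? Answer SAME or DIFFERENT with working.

Term A:
  start: (λ.λ.λ.(λ.0) (λ.3)) (λ.λ.0)
  →1  λ.λ.(λ.0) (λ.λ.λ.0)
  →2  λ.λ.λ.λ.λ.0

Term B:
  start: (λ.(λ.(λ.λ.0) 1) 0) (λ.0)
  →1  (λ.(λ.λ.0) (λ.0)) (λ.0)
  →2  (λ.λ.0) (λ.0)
  →3  λ.0

Answer: DIFFERENT — A ⇓ λ.λ.λ.λ.λ.0, B ⇓ λ.0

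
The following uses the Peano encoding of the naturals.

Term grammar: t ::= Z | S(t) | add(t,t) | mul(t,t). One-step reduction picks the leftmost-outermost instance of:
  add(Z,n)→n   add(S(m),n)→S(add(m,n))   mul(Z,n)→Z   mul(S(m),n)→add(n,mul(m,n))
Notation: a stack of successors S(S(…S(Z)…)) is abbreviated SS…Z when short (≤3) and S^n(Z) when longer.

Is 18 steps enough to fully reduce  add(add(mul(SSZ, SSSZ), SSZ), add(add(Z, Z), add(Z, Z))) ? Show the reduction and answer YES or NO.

  start: add(add(mul(SSZ, SSSZ), SSZ), add(add(Z, Z), add(Z, Z)))
  →1  add(add(add(SSSZ, mul(SZ, SSSZ)), SSZ), add(add(Z, Z), add(Z, Z)))
  →2  add(add(S(add(SSZ, mul(SZ, SSSZ))), SSZ), add(add(Z, Z), add(Z, Z)))
  →3  add(S(add(add(SSZ, mul(SZ, SSSZ)), SSZ)), add(add(Z, Z), add(Z, Z)))
  →4  S(add(add(add(SSZ, mul(SZ, SSSZ)), SSZ), add(add(Z, Z), add(Z, Z))))
  →5  S(add(add(S(add(SZ, mul(SZ, SSSZ))), SSZ), add(add(Z, Z), add(Z, Z))))
  →6  S(add(S(add(add(SZ, mul(SZ, SSSZ)), SSZ)), add(add(Z, Z), add(Z, Z))))
  →7  S(S(add(add(add(SZ, mul(SZ, SSSZ)), SSZ), add(add(Z, Z), add(Z, Z)))))
  →8  S(S(add(add(S(add(Z, mul(SZ, SSSZ))), SSZ), add(add(Z, Z), add(Z, Z)))))
  →9  S(S(add(S(add(add(Z, mul(SZ, SSSZ)), SSZ)), add(add(Z, Z), add(Z, Z)))))
  →10  S(S(S(add(add(add(Z, mul(SZ, SSSZ)), SSZ), add(add(Z, Z), add(Z, Z))))))
  →11  S(S(S(add(add(mul(SZ, SSSZ), SSZ), add(add(Z, Z), add(Z, Z))))))
  →12  S(S(S(add(add(add(SSSZ, mul(Z, SSSZ)), SSZ), add(add(Z, Z), add(Z, Z))))))
  →13  S(S(S(add(add(S(add(SSZ, mul(Z, SSSZ))), SSZ), add(add(Z, Z), add(Z, Z))))))
  →14  S(S(S(add(S(add(add(SSZ, mul(Z, SSSZ)), SSZ)), add(add(Z, Z), add(Z, Z))))))
  →15  S(S(S(S(add(add(add(SSZ, mul(Z, SSSZ)), SSZ), add(add(Z, Z), add(Z, Z)))))))
  →16  S(S(S(S(add(add(S(add(SZ, mul(Z, SSSZ))), SSZ), add(add(Z, Z), add(Z, Z)))))))
  →17  S(S(S(S(add(S(add(add(SZ, mul(Z, SSSZ)), SSZ)), add(add(Z, Z), add(Z, Z)))))))
  →18  S(S(S(S(S(add(add(add(SZ, mul(Z, SSSZ)), SSZ), add(add(Z, Z), add(Z, Z))))))))

Answer: NO — after 18 steps the term is S(S(S(S(S(add(add(add(SZ, mul(Z, SSSZ)), SSZ), add(add(Z, Z), add(Z, Z)))))))), not yet normal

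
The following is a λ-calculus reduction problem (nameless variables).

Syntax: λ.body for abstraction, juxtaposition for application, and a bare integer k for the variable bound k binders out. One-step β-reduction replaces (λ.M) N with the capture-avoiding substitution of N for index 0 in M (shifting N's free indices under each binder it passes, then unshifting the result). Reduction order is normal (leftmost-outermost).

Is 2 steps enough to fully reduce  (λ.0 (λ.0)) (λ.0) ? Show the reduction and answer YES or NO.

Answer: YES — reaches normal form λ.0 in 2 ≤ 2 steps

Derivation:
  start: (λ.0 (λ.0)) (λ.0)
  [1] (λ.0) (λ.0)
  [2] λ.0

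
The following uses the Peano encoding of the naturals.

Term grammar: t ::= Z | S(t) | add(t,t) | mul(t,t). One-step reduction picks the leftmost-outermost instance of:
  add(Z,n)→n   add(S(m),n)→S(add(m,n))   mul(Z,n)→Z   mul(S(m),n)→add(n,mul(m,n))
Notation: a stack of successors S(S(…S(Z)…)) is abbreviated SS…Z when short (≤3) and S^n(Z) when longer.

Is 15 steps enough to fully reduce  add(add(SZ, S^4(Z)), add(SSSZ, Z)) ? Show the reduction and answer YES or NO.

  start: add(add(SZ, S^4(Z)), add(SSSZ, Z))
  step 1: add(S(add(Z, S^4(Z))), add(SSSZ, Z))
  step 2: S(add(add(Z, S^4(Z)), add(SSSZ, Z)))
  step 3: S(add(S^4(Z), add(SSSZ, Z)))
  step 4: S(S(add(SSSZ, add(SSSZ, Z))))
  step 5: S(S(S(add(SSZ, add(SSSZ, Z)))))
  step 6: S(S(S(S(add(SZ, add(SSSZ, Z))))))
  step 7: S(S(S(S(S(add(Z, add(SSSZ, Z)))))))
  step 8: S(S(S(S(S(add(SSSZ, Z))))))
  step 9: S(S(S(S(S(S(add(SSZ, Z)))))))
  step 10: S(S(S(S(S(S(S(add(SZ, Z))))))))
  step 11: S(S(S(S(S(S(S(S(add(Z, Z)))))))))
  step 12: S^8(Z)

Answer: YES — reaches normal form S^8(Z) in 12 ≤ 15 steps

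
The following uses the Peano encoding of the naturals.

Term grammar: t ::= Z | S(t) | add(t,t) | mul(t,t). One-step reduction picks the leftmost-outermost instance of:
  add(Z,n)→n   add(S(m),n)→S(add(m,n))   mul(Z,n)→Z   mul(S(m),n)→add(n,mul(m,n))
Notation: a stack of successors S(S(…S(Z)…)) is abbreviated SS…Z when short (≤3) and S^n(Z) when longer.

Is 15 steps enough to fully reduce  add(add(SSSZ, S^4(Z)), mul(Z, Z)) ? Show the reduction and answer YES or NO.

  start: add(add(SSSZ, S^4(Z)), mul(Z, Z))
  →1  add(S(add(SSZ, S^4(Z))), mul(Z, Z))
  →2  S(add(add(SSZ, S^4(Z)), mul(Z, Z)))
  →3  S(add(S(add(SZ, S^4(Z))), mul(Z, Z)))
  →4  S(S(add(add(SZ, S^4(Z)), mul(Z, Z))))
  →5  S(S(add(S(add(Z, S^4(Z))), mul(Z, Z))))
  →6  S(S(S(add(add(Z, S^4(Z)), mul(Z, Z)))))
  →7  S(S(S(add(S^4(Z), mul(Z, Z)))))
  →8  S(S(S(S(add(SSSZ, mul(Z, Z))))))
  →9  S(S(S(S(S(add(SSZ, mul(Z, Z)))))))
  →10  S(S(S(S(S(S(add(SZ, mul(Z, Z))))))))
  →11  S(S(S(S(S(S(S(add(Z, mul(Z, Z)))))))))
  →12  S(S(S(S(S(S(S(mul(Z, Z))))))))
  →13  S^7(Z)

Answer: YES — reaches normal form S^7(Z) in 13 ≤ 15 steps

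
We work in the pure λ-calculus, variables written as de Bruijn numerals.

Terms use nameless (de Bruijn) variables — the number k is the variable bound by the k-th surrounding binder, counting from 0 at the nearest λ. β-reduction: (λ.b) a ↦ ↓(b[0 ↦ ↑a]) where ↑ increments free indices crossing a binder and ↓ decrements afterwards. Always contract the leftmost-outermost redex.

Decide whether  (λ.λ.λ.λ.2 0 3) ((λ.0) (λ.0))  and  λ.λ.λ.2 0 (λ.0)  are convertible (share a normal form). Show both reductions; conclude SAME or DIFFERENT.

Term A:
  start: (λ.λ.λ.λ.2 0 3) ((λ.0) (λ.0))
  →1  λ.λ.λ.2 0 ((λ.0) (λ.0))
  →2  λ.λ.λ.2 0 (λ.0)

Term B:
  start: λ.λ.λ.2 0 (λ.0)

Answer: SAME — A ⇓ λ.λ.λ.2 0 (λ.0), B ⇓ λ.λ.λ.2 0 (λ.0)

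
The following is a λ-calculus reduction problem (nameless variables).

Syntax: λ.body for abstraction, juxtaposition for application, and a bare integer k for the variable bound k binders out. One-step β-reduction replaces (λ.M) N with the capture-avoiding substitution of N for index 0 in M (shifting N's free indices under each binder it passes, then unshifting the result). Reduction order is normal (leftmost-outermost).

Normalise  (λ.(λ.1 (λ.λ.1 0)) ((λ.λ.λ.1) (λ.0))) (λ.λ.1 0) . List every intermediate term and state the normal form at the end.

Answer: normal form = λ.λ.1 0  (in 4 steps)

Reduction:
  start: (λ.(λ.1 (λ.λ.1 0)) ((λ.λ.λ.1) (λ.0))) (λ.λ.1 0)
  →1  (λ.(λ.λ.1 0) (λ.λ.1 0)) ((λ.λ.λ.1) (λ.0))
  →2  (λ.λ.1 0) (λ.λ.1 0)
  →3  λ.(λ.λ.1 0) 0
  →4  λ.λ.1 0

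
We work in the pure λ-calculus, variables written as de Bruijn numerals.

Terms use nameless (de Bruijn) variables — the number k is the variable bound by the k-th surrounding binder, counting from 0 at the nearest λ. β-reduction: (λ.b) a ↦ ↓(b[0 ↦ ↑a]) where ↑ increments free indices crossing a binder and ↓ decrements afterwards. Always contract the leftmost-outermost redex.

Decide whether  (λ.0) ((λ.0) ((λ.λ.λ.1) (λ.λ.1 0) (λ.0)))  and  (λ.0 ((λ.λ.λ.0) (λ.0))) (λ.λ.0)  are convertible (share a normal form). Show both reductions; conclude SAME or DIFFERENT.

Term A:
  start: (λ.0) ((λ.0) ((λ.λ.λ.1) (λ.λ.1 0) (λ.0)))
  [1] (λ.0) ((λ.λ.λ.1) (λ.λ.1 0) (λ.0))
  [2] (λ.λ.λ.1) (λ.λ.1 0) (λ.0)
  [3] (λ.λ.1) (λ.0)
  [4] λ.λ.0

Term B:
  start: (λ.0 ((λ.λ.λ.0) (λ.0))) (λ.λ.0)
  [1] (λ.λ.0) ((λ.λ.λ.0) (λ.0))
  [2] λ.0

Answer: DIFFERENT — A ⇓ λ.λ.0, B ⇓ λ.0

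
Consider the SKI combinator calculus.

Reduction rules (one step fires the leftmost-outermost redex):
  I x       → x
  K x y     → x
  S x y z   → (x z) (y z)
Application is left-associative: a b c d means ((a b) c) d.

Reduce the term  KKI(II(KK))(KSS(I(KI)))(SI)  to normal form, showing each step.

  start: KKI(II(KK))(KSS(I(KI)))(SI)
  →1  K(II(KK))(KSS(I(KI)))(SI)
  →2  II(KK)(SI)
  →3  I(KK)(SI)
  →4  KK(SI)
  →5  K

Answer: normal form = K  (in 5 steps)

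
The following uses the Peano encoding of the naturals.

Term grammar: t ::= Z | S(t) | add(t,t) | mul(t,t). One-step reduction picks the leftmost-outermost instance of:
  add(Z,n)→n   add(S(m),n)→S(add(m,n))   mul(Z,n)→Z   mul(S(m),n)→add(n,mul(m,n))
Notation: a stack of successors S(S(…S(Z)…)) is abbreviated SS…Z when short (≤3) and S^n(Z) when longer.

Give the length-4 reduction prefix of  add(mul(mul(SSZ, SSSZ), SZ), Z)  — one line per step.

  start: add(mul(mul(SSZ, SSSZ), SZ), Z)
  [1] add(mul(add(SSSZ, mul(SZ, SSSZ)), SZ), Z)
  [2] add(mul(S(add(SSZ, mul(SZ, SSSZ))), SZ), Z)
  [3] add(add(SZ, mul(add(SSZ, mul(SZ, SSSZ)), SZ)), Z)
  [4] add(S(add(Z, mul(add(SSZ, mul(SZ, SSSZ)), SZ))), Z)

Answer: after 4 steps: add(S(add(Z, mul(add(SSZ, mul(SZ, SSSZ)), SZ))), Z)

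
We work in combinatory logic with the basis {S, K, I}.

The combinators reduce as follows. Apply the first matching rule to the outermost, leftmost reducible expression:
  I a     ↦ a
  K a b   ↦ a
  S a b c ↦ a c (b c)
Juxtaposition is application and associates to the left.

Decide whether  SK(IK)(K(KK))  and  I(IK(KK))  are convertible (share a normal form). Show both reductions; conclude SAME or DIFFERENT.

Answer: SAME — A ⇓ K(KK), B ⇓ K(KK)

Reduction:
Term A:
  start: SK(IK)(K(KK))
  →1  K(K(KK))(IK(K(KK)))
  →2  K(KK)

Term B:
  start: I(IK(KK))
  →1  IK(KK)
  →2  K(KK)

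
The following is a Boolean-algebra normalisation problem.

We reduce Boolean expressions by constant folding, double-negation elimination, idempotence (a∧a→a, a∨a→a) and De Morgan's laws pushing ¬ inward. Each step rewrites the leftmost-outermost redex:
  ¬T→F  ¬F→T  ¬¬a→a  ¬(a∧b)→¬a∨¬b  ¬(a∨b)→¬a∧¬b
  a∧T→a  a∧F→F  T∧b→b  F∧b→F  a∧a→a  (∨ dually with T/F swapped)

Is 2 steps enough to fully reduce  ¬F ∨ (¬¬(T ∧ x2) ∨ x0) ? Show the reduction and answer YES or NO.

Answer: YES — reaches normal form T in 2 ≤ 2 steps

Working:
  start: ¬F ∨ (¬¬(T ∧ x2) ∨ x0)
  →1  T ∨ (¬¬(T ∧ x2) ∨ x0)
  →2  T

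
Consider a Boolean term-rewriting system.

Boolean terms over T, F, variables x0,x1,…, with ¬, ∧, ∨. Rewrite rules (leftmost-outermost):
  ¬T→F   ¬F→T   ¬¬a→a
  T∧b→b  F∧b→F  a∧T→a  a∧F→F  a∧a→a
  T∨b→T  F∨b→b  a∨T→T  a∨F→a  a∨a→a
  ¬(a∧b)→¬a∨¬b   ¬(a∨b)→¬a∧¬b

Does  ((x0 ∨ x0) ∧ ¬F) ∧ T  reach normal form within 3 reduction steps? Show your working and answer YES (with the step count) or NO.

  start: ((x0 ∨ x0) ∧ ¬F) ∧ T
  step 1: (x0 ∨ x0) ∧ ¬F
  step 2: x0 ∧ ¬F
  step 3: x0 ∧ T

Answer: NO — after 3 steps the term is x0 ∧ T, not yet normal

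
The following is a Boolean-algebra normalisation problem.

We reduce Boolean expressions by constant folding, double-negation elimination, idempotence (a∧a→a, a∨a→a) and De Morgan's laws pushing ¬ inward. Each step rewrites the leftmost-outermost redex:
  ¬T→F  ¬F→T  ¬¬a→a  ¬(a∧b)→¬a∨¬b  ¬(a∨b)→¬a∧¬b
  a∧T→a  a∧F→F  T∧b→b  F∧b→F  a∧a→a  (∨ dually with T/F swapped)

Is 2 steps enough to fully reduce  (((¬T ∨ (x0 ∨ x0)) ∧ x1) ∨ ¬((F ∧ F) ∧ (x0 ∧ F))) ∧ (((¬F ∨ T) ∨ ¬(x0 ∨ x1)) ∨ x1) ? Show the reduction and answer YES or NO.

  start: (((¬T ∨ (x0 ∨ x0)) ∧ x1) ∨ ¬((F ∧ F) ∧ (x0 ∧ F))) ∧ (((¬F ∨ T) ∨ ¬(x0 ∨ x1)) ∨ x1)
  [1] (((F ∨ (x0 ∨ x0)) ∧ x1) ∨ ¬((F ∧ F) ∧ (x0 ∧ F))) ∧ (((¬F ∨ T) ∨ ¬(x0 ∨ x1)) ∨ x1)
  [2] (((x0 ∨ x0) ∧ x1) ∨ ¬((F ∧ F) ∧ (x0 ∧ F))) ∧ (((¬F ∨ T) ∨ ¬(x0 ∨ x1)) ∨ x1)

Answer: NO — after 2 steps the term is (((x0 ∨ x0) ∧ x1) ∨ ¬((F ∧ F) ∧ (x0 ∧ F))) ∧ (((¬F ∨ T) ∨ ¬(x0 ∨ x1)) ∨ x1), not yet normal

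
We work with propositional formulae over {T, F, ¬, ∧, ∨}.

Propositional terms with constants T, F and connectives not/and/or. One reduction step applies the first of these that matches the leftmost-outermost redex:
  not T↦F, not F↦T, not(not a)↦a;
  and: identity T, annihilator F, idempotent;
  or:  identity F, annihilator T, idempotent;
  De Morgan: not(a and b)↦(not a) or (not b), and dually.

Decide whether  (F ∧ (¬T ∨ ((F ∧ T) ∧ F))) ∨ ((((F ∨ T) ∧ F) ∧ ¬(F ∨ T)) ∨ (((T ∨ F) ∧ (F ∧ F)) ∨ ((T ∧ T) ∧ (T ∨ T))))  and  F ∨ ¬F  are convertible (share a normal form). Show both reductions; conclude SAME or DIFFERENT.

Answer: SAME — A ⇓ T, B ⇓ T

Derivation:
Term A:
  start: (F ∧ (¬T ∨ ((F ∧ T) ∧ F))) ∨ ((((F ∨ T) ∧ F) ∧ ¬(F ∨ T)) ∨ (((T ∨ F) ∧ (F ∧ F)) ∨ ((T ∧ T) ∧ (T ∨ T))))
  step 1: F ∨ ((((F ∨ T) ∧ F) ∧ ¬(F ∨ T)) ∨ (((T ∨ F) ∧ (F ∧ F)) ∨ ((T ∧ T) ∧ (T ∨ T))))
  step 2: (((F ∨ T) ∧ F) ∧ ¬(F ∨ T)) ∨ (((T ∨ F) ∧ (F ∧ F)) ∨ ((T ∧ T) ∧ (T ∨ T)))
  step 3: (F ∧ ¬(F ∨ T)) ∨ (((T ∨ F) ∧ (F ∧ F)) ∨ ((T ∧ T) ∧ (T ∨ T)))
  step 4: F ∨ (((T ∨ F) ∧ (F ∧ F)) ∨ ((T ∧ T) ∧ (T ∨ T)))
  step 5: ((T ∨ F) ∧ (F ∧ F)) ∨ ((T ∧ T) ∧ (T ∨ T))
  step 6: (T ∧ (F ∧ F)) ∨ ((T ∧ T) ∧ (T ∨ T))
  step 7: (F ∧ F) ∨ ((T ∧ T) ∧ (T ∨ T))
  step 8: F ∨ ((T ∧ T) ∧ (T ∨ T))
  step 9: (T ∧ T) ∧ (T ∨ T)
  step 10: T ∧ (T ∨ T)
  step 11: T ∨ T
  step 12: T

Term B:
  start: F ∨ ¬F
  step 1: ¬F
  step 2: T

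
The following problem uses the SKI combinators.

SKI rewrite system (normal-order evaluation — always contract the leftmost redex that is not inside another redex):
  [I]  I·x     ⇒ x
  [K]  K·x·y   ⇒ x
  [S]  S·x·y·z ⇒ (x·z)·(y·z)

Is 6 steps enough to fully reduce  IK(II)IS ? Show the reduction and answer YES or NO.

Answer: YES — reaches normal form S in 4 ≤ 6 steps

Reduction:
  start: IK(II)IS
  →1  K(II)IS
  →2  IIS
  →3  IS
  →4  S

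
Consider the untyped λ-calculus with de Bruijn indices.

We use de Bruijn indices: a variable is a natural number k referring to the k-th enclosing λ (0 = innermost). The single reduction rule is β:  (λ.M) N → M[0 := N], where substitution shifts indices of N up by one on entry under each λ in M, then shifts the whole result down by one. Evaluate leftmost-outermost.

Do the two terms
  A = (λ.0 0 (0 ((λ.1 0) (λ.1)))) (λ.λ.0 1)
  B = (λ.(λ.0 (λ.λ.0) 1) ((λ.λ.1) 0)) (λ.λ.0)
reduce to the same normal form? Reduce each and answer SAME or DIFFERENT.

Term A:
  start: (λ.0 0 (0 ((λ.1 0) (λ.1)))) (λ.λ.0 1)
  →1  (λ.λ.0 1) (λ.λ.0 1) ((λ.λ.0 1) ((λ.(λ.λ.0 1) 0) (λ.λ.λ.0 1)))
  →2  (λ.0 (λ.λ.0 1)) ((λ.λ.0 1) ((λ.(λ.λ.0 1) 0) (λ.λ.λ.0 1)))
  →3  (λ.λ.0 1) ((λ.(λ.λ.0 1) 0) (λ.λ.λ.0 1)) (λ.λ.0 1)
  →4  (λ.0 ((λ.(λ.λ.0 1) 0) (λ.λ.λ.0 1))) (λ.λ.0 1)
  →5  (λ.λ.0 1) ((λ.(λ.λ.0 1) 0) (λ.λ.λ.0 1))
  →6  λ.0 ((λ.(λ.λ.0 1) 0) (λ.λ.λ.0 1))
  →7  λ.0 ((λ.λ.0 1) (λ.λ.λ.0 1))
  →8  λ.0 (λ.0 (λ.λ.λ.0 1))

Term B:
  start: (λ.(λ.0 (λ.λ.0) 1) ((λ.λ.1) 0)) (λ.λ.0)
  →1  (λ.0 (λ.λ.0) (λ.λ.0)) ((λ.λ.1) (λ.λ.0))
  →2  (λ.λ.1) (λ.λ.0) (λ.λ.0) (λ.λ.0)
  →3  (λ.λ.λ.0) (λ.λ.0) (λ.λ.0)
  →4  (λ.λ.0) (λ.λ.0)
  →5  λ.0

Answer: DIFFERENT — A ⇓ λ.0 (λ.0 (λ.λ.λ.0 1)), B ⇓ λ.0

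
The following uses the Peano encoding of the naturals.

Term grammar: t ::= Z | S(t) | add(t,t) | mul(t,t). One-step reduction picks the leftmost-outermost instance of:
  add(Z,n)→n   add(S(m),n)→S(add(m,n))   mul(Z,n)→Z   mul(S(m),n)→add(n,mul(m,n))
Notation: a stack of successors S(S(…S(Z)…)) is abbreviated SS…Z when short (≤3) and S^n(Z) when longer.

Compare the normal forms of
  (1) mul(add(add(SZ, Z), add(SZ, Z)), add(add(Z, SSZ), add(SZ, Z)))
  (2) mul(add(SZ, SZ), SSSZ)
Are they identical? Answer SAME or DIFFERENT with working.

Term A:
  start: mul(add(add(SZ, Z), add(SZ, Z)), add(add(Z, SSZ), add(SZ, Z)))
  [1] mul(add(S(add(Z, Z)), add(SZ, Z)), add(add(Z, SSZ), add(SZ, Z)))
  [2] mul(S(add(add(Z, Z), add(SZ, Z))), add(add(Z, SSZ), add(SZ, Z)))
  [3] add(add(add(Z, SSZ), add(SZ, Z)), mul(add(add(Z, Z), add(SZ, Z)), add(add(Z, SSZ), add(SZ, Z))))
  [4] add(add(SSZ, add(SZ, Z)), mul(add(add(Z, Z), add(SZ, Z)), add(add(Z, SSZ), add(SZ, Z))))
  [5] add(S(add(SZ, add(SZ, Z))), mul(add(add(Z, Z), add(SZ, Z)), add(add(Z, SSZ), add(SZ, Z))))
  [6] S(add(add(SZ, add(SZ, Z)), mul(add(add(Z, Z), add(SZ, Z)), add(add(Z, SSZ), add(SZ, Z)))))
  [7] S(add(S(add(Z, add(SZ, Z))), mul(add(add(Z, Z), add(SZ, Z)), add(add(Z, SSZ), add(SZ, Z)))))
  [8] S(S(add(add(Z, add(SZ, Z)), mul(add(add(Z, Z), add(SZ, Z)), add(add(Z, SSZ), add(SZ, Z))))))
  [9] S(S(add(add(SZ, Z), mul(add(add(Z, Z), add(SZ, Z)), add(add(Z, SSZ), add(SZ, Z))))))
  [10] S(S(add(S(add(Z, Z)), mul(add(add(Z, Z), add(SZ, Z)), add(add(Z, SSZ), add(SZ, Z))))))
  [11] S(S(S(add(add(Z, Z), mul(add(add(Z, Z), add(SZ, Z)), add(add(Z, SSZ), add(SZ, Z)))))))
  [12] S(S(S(add(Z, mul(add(add(Z, Z), add(SZ, Z)), add(add(Z, SSZ), add(SZ, Z)))))))
  [13] S(S(S(mul(add(add(Z, Z), add(SZ, Z)), add(add(Z, SSZ), add(SZ, Z))))))
  [14] S(S(S(mul(add(Z, add(SZ, Z)), add(add(Z, SSZ), add(SZ, Z))))))
  [15] S(S(S(mul(add(SZ, Z), add(add(Z, SSZ), add(SZ, Z))))))
  [16] S(S(S(mul(S(add(Z, Z)), add(add(Z, SSZ), add(SZ, Z))))))
  [17] S(S(S(add(add(add(Z, SSZ), add(SZ, Z)), mul(add(Z, Z), add(add(Z, SSZ), add(SZ, Z)))))))
  [18] S(S(S(add(add(SSZ, add(SZ, Z)), mul(add(Z, Z), add(add(Z, SSZ), add(SZ, Z)))))))
  [19] S(S(S(add(S(add(SZ, add(SZ, Z))), mul(add(Z, Z), add(add(Z, SSZ), add(SZ, Z)))))))
  [20] S(S(S(S(add(add(SZ, add(SZ, Z)), mul(add(Z, Z), add(add(Z, SSZ), add(SZ, Z))))))))
  [21] S(S(S(S(add(S(add(Z, add(SZ, Z))), mul(add(Z, Z), add(add(Z, SSZ), add(SZ, Z))))))))
  [22] S(S(S(S(S(add(add(Z, add(SZ, Z)), mul(add(Z, Z), add(add(Z, SSZ), add(SZ, Z)))))))))
  [23] S(S(S(S(S(add(add(SZ, Z), mul(add(Z, Z), add(add(Z, SSZ), add(SZ, Z)))))))))
  [24] S(S(S(S(S(add(S(add(Z, Z)), mul(add(Z, Z), add(add(Z, SSZ), add(SZ, Z)))))))))
  [25] S(S(S(S(S(S(add(add(Z, Z), mul(add(Z, Z), add(add(Z, SSZ), add(SZ, Z))))))))))
  [26] S(S(S(S(S(S(add(Z, mul(add(Z, Z), add(add(Z, SSZ), add(SZ, Z))))))))))
  [27] S(S(S(S(S(S(mul(add(Z, Z), add(add(Z, SSZ), add(SZ, Z)))))))))
  [28] S(S(S(S(S(S(mul(Z, add(add(Z, SSZ), add(SZ, Z)))))))))
  [29] S^6(Z)

Term B:
  start: mul(add(SZ, SZ), SSSZ)
  [1] mul(S(add(Z, SZ)), SSSZ)
  [2] add(SSSZ, mul(add(Z, SZ), SSSZ))
  [3] S(add(SSZ, mul(add(Z, SZ), SSSZ)))
  [4] S(S(add(SZ, mul(add(Z, SZ), SSSZ))))
  [5] S(S(S(add(Z, mul(add(Z, SZ), SSSZ)))))
  [6] S(S(S(mul(add(Z, SZ), SSSZ))))
  [7] S(S(S(mul(SZ, SSSZ))))
  [8] S(S(S(add(SSSZ, mul(Z, SSSZ)))))
  [9] S(S(S(S(add(SSZ, mul(Z, SSSZ))))))
  [10] S(S(S(S(S(add(SZ, mul(Z, SSSZ)))))))
  [11] S(S(S(S(S(S(add(Z, mul(Z, SSSZ))))))))
  [12] S(S(S(S(S(S(mul(Z, SSSZ)))))))
  [13] S^6(Z)

Answer: SAME — A ⇓ S^6(Z), B ⇓ S^6(Z)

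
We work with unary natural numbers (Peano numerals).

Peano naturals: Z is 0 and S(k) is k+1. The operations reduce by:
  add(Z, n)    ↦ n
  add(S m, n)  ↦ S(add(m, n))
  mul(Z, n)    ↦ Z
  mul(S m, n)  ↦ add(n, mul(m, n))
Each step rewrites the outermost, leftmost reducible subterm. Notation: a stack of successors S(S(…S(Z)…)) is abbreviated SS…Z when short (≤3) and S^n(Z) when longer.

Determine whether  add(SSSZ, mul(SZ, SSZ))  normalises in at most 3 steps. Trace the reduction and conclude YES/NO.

Answer: NO — after 3 steps the term is S(S(S(add(Z, mul(SZ, SSZ))))), not yet normal

Reduction:
  start: add(SSSZ, mul(SZ, SSZ))
  step 1: S(add(SSZ, mul(SZ, SSZ)))
  step 2: S(S(add(SZ, mul(SZ, SSZ))))
  step 3: S(S(S(add(Z, mul(SZ, SSZ)))))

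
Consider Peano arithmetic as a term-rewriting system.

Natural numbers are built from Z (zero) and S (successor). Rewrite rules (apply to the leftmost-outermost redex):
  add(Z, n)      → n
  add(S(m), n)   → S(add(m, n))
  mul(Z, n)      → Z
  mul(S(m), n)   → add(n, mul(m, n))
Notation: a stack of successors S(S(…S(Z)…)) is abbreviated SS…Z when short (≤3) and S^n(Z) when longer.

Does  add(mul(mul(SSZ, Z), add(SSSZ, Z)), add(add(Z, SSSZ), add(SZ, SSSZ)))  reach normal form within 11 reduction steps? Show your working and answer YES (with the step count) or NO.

Answer: NO — after 11 steps the term is S(S(S(add(Z, add(SZ, SSSZ))))), not yet normal

Reduction:
  start: add(mul(mul(SSZ, Z), add(SSSZ, Z)), add(add(Z, SSSZ), add(SZ, SSSZ)))
  →1  add(mul(add(Z, mul(SZ, Z)), add(SSSZ, Z)), add(add(Z, SSSZ), add(SZ, SSSZ)))
  →2  add(mul(mul(SZ, Z), add(SSSZ, Z)), add(add(Z, SSSZ), add(SZ, SSSZ)))
  →3  add(mul(add(Z, mul(Z, Z)), add(SSSZ, Z)), add(add(Z, SSSZ), add(SZ, SSSZ)))
  →4  add(mul(mul(Z, Z), add(SSSZ, Z)), add(add(Z, SSSZ), add(SZ, SSSZ)))
  →5  add(mul(Z, add(SSSZ, Z)), add(add(Z, SSSZ), add(SZ, SSSZ)))
  →6  add(Z, add(add(Z, SSSZ), add(SZ, SSSZ)))
  →7  add(add(Z, SSSZ), add(SZ, SSSZ))
  →8  add(SSSZ, add(SZ, SSSZ))
  →9  S(add(SSZ, add(SZ, SSSZ)))
  →10  S(S(add(SZ, add(SZ, SSSZ))))
  →11  S(S(S(add(Z, add(SZ, SSSZ)))))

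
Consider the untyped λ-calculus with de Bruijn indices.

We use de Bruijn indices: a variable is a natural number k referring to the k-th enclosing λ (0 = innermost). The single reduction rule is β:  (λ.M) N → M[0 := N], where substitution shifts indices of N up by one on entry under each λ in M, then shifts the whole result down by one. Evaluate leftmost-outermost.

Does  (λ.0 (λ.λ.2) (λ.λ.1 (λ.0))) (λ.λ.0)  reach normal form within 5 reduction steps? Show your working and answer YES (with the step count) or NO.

Answer: YES — reaches normal form λ.λ.1 (λ.0) in 3 ≤ 5 steps

Reduction:
  start: (λ.0 (λ.λ.2) (λ.λ.1 (λ.0))) (λ.λ.0)
  [1] (λ.λ.0) (λ.λ.λ.λ.0) (λ.λ.1 (λ.0))
  [2] (λ.0) (λ.λ.1 (λ.0))
  [3] λ.λ.1 (λ.0)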